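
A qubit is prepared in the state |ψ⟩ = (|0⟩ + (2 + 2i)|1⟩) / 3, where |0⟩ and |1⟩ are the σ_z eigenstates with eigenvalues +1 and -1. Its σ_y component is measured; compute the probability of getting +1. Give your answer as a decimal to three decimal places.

|+y⟩ = (|0⟩ + i|1⟩)/√2, so ⟨+y|ψ⟩ = (3 - 2i) / (√2·3).
P = |3 - 2i|² / 18 = 13/18.

0.722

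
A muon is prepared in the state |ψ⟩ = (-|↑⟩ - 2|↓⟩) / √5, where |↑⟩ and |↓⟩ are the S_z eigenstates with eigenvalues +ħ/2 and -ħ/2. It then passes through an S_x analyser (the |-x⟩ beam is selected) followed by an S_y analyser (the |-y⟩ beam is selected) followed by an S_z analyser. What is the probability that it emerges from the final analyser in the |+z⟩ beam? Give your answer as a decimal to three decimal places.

First analyser (S_x): P(|-x⟩) = |⟨-x|ψ⟩|² = 1/10.
After stage 1 the state is |-x⟩; P(|-y⟩) = |⟨-y|-x⟩|² = 1/2.
After stage 2 the state is |-y⟩; P(|+z⟩) = |⟨+z|-y⟩|² = 1/2.
Joint probability = 1/10 × 1/2 × 1/2 = 0.025.

0.025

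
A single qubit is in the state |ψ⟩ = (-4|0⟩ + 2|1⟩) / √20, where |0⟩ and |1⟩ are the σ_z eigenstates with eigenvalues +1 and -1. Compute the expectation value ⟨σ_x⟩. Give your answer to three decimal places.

⟨σ_x⟩ = 2 Re(a* b)/(|a|²+|b|²) with a = -4, b = 2.
a* b = -8, so ⟨σ_x⟩ = -16/20.

-0.800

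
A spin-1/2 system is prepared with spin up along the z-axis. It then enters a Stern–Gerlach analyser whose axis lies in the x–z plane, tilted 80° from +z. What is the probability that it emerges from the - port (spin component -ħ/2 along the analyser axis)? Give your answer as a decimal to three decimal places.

0.413

For spin-½, the probability of finding spin-up along an axis at angle θ to the initial spin direction is cos²(θ/2); spin-down is sin²(θ/2).
θ = 80°, so P = sin²(40°) ≈ 0.413.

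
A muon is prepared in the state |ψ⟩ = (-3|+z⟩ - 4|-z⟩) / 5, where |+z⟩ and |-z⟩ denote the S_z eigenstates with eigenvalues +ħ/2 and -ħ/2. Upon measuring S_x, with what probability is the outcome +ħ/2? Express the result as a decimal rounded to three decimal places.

|+x⟩ = (|+z⟩ + |-z⟩)/√2, so ⟨+x|ψ⟩ = (-7) / (√2·5).
P = |-7|² / 50 = 49/50.

0.980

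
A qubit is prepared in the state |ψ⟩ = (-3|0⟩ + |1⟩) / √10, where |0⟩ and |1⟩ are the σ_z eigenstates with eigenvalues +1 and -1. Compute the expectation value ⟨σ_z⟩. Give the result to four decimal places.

⟨σ_z⟩ = |a|² - |b|² divided by |a|²+|b|², with a, b the |0⟩, |1⟩ amplitudes.
= (9 - 1)/10 = 8/10.

0.8000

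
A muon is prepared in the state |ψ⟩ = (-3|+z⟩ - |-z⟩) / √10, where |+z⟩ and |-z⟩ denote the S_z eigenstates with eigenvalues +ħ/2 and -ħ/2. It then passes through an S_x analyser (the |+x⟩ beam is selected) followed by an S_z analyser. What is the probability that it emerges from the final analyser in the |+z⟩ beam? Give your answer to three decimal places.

First analyser (S_x): P(|+x⟩) = |⟨+x|ψ⟩|² = 16/20.
After stage 1 the state is |+x⟩; P(|+z⟩) = |⟨+z|+x⟩|² = 1/2.
Joint probability = 16/20 × 1/2 = 0.400.

0.400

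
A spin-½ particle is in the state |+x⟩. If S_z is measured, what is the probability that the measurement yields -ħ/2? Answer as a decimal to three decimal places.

0.500

In the S_z basis, |+x⟩ = (|↑⟩ + |↓⟩)/√2 and |-z⟩ = |↓⟩.
|⟨-z|+x⟩|² = 1/2.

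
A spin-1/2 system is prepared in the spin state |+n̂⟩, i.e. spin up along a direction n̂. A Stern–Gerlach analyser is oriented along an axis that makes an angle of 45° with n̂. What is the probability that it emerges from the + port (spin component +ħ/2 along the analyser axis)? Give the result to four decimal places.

For spin-½, the probability of finding spin-up along an axis at angle θ to the initial spin direction is cos²(θ/2); spin-down is sin²(θ/2).
θ = 45°, so P = cos²(22.5°) ≈ 0.8536.

0.8536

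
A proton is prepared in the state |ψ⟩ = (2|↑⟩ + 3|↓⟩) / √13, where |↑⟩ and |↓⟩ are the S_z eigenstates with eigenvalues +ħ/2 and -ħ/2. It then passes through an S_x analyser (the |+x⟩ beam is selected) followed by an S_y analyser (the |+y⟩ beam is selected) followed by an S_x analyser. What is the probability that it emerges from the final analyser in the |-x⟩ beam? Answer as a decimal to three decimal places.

First analyser (S_x): P(|+x⟩) = |⟨+x|ψ⟩|² = 25/26.
After stage 1 the state is |+x⟩; P(|+y⟩) = |⟨+y|+x⟩|² = 1/2.
After stage 2 the state is |+y⟩; P(|-x⟩) = |⟨-x|+y⟩|² = 1/2.
Joint probability = 25/26 × 1/2 × 1/2 = 0.240.

0.240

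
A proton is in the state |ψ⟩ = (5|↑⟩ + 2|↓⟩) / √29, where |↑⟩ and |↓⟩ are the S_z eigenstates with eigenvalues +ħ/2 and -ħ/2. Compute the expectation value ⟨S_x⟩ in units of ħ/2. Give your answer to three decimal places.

0.690

⟨σ_x⟩ = 2 Re(a* b)/(|a|²+|b|²) with a = 5, b = 2.
a* b = 10, so ⟨σ_x⟩ = 20/29.
⟨S_x⟩ = (ħ/2)·⟨σ_x⟩.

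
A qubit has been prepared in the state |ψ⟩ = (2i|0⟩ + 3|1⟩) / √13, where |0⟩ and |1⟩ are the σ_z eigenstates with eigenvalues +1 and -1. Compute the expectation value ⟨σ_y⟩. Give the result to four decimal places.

-0.9231

⟨σ_y⟩ = 2 Im(a* b)/(|a|²+|b|²) with a = 2i, b = 3.
a* b = -6i, so ⟨σ_y⟩ = -12/13.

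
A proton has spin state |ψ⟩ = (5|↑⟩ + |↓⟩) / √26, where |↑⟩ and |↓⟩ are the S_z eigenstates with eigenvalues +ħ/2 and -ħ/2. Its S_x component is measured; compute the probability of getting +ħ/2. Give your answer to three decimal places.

0.692

|+x⟩ = (|↑⟩ + |↓⟩)/√2, so ⟨+x|ψ⟩ = (6) / (√2·√26).
P = |6|² / 52 = 36/52.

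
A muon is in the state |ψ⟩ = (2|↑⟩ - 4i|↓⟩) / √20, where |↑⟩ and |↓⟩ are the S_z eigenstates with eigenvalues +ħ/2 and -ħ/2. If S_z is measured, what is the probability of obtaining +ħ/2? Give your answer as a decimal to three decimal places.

0.200

The +ħ/2 outcome corresponds to |↑⟩. Its amplitude in |ψ⟩ is 2/√20.
P = |2|² / 20 = 4/20.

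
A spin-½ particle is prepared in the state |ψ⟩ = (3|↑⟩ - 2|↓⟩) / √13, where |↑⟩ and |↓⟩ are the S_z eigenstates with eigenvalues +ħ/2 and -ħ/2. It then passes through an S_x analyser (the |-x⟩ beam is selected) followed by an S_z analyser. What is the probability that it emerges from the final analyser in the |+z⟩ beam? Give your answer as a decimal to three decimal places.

First analyser (S_x): P(|-x⟩) = |⟨-x|ψ⟩|² = 25/26.
After stage 1 the state is |-x⟩; P(|+z⟩) = |⟨+z|-x⟩|² = 1/2.
Joint probability = 25/26 × 1/2 = 0.481.

0.481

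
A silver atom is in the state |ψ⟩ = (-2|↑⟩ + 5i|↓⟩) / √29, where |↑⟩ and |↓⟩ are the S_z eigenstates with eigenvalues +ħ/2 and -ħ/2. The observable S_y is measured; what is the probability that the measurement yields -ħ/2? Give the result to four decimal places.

0.8448

|-y⟩ = (|↑⟩ - i|↓⟩)/√2, so ⟨-y|ψ⟩ = (-7) / (√2·√29).
P = |-7|² / 58 = 49/58.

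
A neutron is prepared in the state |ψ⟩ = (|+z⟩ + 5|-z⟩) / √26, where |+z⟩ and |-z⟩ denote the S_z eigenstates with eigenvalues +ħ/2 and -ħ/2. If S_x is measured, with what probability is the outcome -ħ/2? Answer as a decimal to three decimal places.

|-x⟩ = (|+z⟩ - |-z⟩)/√2, so ⟨-x|ψ⟩ = (-4) / (√2·√26).
P = |-4|² / 52 = 16/52.

0.308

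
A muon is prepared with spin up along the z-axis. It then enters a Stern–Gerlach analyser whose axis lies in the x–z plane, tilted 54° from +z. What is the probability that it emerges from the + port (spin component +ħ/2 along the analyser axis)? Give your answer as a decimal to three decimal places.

For spin-½, the probability of finding spin-up along an axis at angle θ to the initial spin direction is cos²(θ/2); spin-down is sin²(θ/2).
θ = 54°, so P = cos²(27°) ≈ 0.794.

0.794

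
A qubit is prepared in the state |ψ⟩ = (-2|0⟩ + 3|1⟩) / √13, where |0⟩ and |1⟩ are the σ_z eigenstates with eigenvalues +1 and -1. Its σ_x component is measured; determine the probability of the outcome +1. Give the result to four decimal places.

0.0385

|+x⟩ = (|0⟩ + |1⟩)/√2, so ⟨+x|ψ⟩ = (1) / (√2·√13).
P = |1|² / 26 = 1/26.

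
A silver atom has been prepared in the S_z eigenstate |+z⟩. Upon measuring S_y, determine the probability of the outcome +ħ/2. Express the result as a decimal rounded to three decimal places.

In the S_z basis, |+z⟩ = |+z⟩ and |+y⟩ = (|+z⟩ + i|-z⟩)/√2.
|⟨+y|+z⟩|² = 1/2.

0.500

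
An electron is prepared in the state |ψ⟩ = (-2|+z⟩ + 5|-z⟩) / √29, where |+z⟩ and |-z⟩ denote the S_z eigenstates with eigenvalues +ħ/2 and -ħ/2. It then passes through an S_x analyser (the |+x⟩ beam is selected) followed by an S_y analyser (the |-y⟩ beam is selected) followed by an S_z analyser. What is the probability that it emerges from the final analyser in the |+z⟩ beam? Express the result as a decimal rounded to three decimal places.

0.039

First analyser (S_x): P(|+x⟩) = |⟨+x|ψ⟩|² = 9/58.
After stage 1 the state is |+x⟩; P(|-y⟩) = |⟨-y|+x⟩|² = 1/2.
After stage 2 the state is |-y⟩; P(|+z⟩) = |⟨+z|-y⟩|² = 1/2.
Joint probability = 9/58 × 1/2 × 1/2 = 0.039.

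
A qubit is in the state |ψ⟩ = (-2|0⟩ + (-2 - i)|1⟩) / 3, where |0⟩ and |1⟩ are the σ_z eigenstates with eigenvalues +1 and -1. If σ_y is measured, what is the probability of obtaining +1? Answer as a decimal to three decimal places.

0.722

|+y⟩ = (|0⟩ + i|1⟩)/√2, so ⟨+y|ψ⟩ = (-3 + 2i) / (√2·3).
P = |-3 + 2i|² / 18 = 13/18.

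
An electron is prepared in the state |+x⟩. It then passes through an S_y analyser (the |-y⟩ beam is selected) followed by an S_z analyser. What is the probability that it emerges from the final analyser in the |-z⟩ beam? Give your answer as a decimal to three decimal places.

First analyser (S_y): from |+x⟩, P(|-y⟩) = 1/2.
After stage 1 the state is |-y⟩; P(|-z⟩) = |⟨-z|-y⟩|² = 1/2.
Joint probability = 1/2 × 1/2 = 0.250.

0.250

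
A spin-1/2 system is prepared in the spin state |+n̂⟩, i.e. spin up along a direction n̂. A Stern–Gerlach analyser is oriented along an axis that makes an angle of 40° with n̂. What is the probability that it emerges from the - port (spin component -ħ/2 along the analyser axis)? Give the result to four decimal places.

For spin-½, the probability of finding spin-up along an axis at angle θ to the initial spin direction is cos²(θ/2); spin-down is sin²(θ/2).
θ = 40°, so P = sin²(20°) ≈ 0.1170.

0.1170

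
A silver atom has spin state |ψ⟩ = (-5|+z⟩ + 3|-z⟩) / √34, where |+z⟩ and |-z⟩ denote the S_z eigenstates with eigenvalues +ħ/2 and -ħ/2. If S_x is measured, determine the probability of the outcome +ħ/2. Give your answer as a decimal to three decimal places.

|+x⟩ = (|+z⟩ + |-z⟩)/√2, so ⟨+x|ψ⟩ = (-2) / (√2·√34).
P = |-2|² / 68 = 4/68.

0.059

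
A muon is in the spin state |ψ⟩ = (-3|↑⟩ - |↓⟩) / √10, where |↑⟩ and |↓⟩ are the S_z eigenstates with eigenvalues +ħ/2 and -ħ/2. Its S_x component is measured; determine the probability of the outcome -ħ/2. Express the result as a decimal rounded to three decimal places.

0.200

|-x⟩ = (|↑⟩ - |↓⟩)/√2, so ⟨-x|ψ⟩ = (-2) / (√2·√10).
P = |-2|² / 20 = 4/20.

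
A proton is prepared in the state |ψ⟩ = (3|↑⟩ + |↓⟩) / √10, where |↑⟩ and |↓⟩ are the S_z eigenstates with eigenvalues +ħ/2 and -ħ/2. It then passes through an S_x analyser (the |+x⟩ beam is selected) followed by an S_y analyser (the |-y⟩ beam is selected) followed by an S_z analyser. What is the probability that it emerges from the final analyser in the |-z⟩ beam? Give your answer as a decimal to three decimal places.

First analyser (S_x): P(|+x⟩) = |⟨+x|ψ⟩|² = 16/20.
After stage 1 the state is |+x⟩; P(|-y⟩) = |⟨-y|+x⟩|² = 1/2.
After stage 2 the state is |-y⟩; P(|-z⟩) = |⟨-z|-y⟩|² = 1/2.
Joint probability = 16/20 × 1/2 × 1/2 = 0.200.

0.200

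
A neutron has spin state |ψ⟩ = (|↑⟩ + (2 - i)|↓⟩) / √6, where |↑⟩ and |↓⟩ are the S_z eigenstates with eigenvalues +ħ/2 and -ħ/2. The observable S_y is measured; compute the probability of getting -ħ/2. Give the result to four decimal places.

0.6667

|-y⟩ = (|↑⟩ - i|↓⟩)/√2, so ⟨-y|ψ⟩ = (2 + 2i) / (√2·√6).
P = |2 + 2i|² / 12 = 8/12.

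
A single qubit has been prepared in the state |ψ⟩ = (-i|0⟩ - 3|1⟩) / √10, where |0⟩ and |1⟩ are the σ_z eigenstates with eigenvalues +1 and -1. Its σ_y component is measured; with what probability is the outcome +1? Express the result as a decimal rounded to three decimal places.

|+y⟩ = (|0⟩ + i|1⟩)/√2, so ⟨+y|ψ⟩ = (2i) / (√2·√10).
P = |2i|² / 20 = 4/20.

0.200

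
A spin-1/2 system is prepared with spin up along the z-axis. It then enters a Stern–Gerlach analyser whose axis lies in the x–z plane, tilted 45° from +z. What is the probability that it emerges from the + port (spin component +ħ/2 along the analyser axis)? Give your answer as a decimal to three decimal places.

0.854

For spin-½, the probability of finding spin-up along an axis at angle θ to the initial spin direction is cos²(θ/2); spin-down is sin²(θ/2).
θ = 45°, so P = cos²(22.5°) ≈ 0.854.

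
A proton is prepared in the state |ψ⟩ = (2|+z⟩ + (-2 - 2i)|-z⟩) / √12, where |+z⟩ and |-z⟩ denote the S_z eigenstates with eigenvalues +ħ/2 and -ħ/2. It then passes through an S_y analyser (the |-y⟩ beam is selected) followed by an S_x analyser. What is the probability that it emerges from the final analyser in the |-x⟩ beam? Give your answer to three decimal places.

First analyser (S_y): P(|-y⟩) = |⟨-y|ψ⟩|² = 20/24.
After stage 1 the state is |-y⟩; P(|-x⟩) = |⟨-x|-y⟩|² = 1/2.
Joint probability = 20/24 × 1/2 = 0.417.

0.417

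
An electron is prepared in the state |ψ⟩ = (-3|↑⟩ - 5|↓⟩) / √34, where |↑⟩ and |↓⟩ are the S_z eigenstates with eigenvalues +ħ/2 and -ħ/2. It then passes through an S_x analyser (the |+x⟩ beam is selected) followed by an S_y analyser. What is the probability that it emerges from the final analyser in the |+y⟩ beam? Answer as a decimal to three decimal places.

First analyser (S_x): P(|+x⟩) = |⟨+x|ψ⟩|² = 64/68.
After stage 1 the state is |+x⟩; P(|+y⟩) = |⟨+y|+x⟩|² = 1/2.
Joint probability = 64/68 × 1/2 = 0.471.

0.471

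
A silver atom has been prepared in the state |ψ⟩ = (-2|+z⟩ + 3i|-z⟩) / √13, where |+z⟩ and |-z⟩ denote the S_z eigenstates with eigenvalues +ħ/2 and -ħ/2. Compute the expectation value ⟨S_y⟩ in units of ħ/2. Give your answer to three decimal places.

-0.923

⟨σ_y⟩ = 2 Im(a* b)/(|a|²+|b|²) with a = -2, b = 3i.
a* b = -6i, so ⟨σ_y⟩ = -12/13.
⟨S_y⟩ = (ħ/2)·⟨σ_y⟩.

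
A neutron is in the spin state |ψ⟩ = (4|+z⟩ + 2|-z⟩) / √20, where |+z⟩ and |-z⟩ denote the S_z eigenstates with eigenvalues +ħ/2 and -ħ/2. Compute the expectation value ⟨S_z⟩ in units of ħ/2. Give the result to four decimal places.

0.6000

⟨σ_z⟩ = |a|² - |b|² divided by |a|²+|b|², with a, b the |+z⟩, |-z⟩ amplitudes.
= (16 - 4)/20 = 12/20.
⟨S_z⟩ = (ħ/2)·⟨σ_z⟩.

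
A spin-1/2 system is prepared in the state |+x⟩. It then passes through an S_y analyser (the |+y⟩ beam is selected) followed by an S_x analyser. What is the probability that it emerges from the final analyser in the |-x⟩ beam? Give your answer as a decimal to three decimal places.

0.250

First analyser (S_y): from |+x⟩, P(|+y⟩) = 1/2.
After stage 1 the state is |+y⟩; P(|-x⟩) = |⟨-x|+y⟩|² = 1/2.
Joint probability = 1/2 × 1/2 = 0.250.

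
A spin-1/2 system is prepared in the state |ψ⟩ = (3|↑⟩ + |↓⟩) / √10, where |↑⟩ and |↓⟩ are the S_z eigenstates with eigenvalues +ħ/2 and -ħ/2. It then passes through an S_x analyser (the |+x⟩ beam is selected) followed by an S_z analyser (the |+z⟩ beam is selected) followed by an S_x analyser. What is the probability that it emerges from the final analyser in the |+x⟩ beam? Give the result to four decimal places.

0.2000

First analyser (S_x): P(|+x⟩) = |⟨+x|ψ⟩|² = 16/20.
After stage 1 the state is |+x⟩; P(|+z⟩) = |⟨+z|+x⟩|² = 1/2.
After stage 2 the state is |+z⟩; P(|+x⟩) = |⟨+x|+z⟩|² = 1/2.
Joint probability = 16/20 × 1/2 × 1/2 = 0.2000.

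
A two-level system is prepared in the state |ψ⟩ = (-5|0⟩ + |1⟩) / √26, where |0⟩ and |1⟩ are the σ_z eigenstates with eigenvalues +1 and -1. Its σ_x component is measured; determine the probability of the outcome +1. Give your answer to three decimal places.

0.308

|+x⟩ = (|0⟩ + |1⟩)/√2, so ⟨+x|ψ⟩ = (-4) / (√2·√26).
P = |-4|² / 52 = 16/52.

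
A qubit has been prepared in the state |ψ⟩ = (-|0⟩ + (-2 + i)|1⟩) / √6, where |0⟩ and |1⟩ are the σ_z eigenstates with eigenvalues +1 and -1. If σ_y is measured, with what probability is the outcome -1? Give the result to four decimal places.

|-y⟩ = (|0⟩ - i|1⟩)/√2, so ⟨-y|ψ⟩ = (-2 - 2i) / (√2·√6).
P = |-2 - 2i|² / 12 = 8/12.

0.6667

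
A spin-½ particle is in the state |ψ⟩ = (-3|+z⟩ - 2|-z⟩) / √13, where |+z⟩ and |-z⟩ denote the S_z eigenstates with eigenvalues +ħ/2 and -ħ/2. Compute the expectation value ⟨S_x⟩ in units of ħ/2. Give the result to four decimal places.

⟨σ_x⟩ = 2 Re(a* b)/(|a|²+|b|²) with a = -3, b = -2.
a* b = 6, so ⟨σ_x⟩ = 12/13.
⟨S_x⟩ = (ħ/2)·⟨σ_x⟩.

0.9231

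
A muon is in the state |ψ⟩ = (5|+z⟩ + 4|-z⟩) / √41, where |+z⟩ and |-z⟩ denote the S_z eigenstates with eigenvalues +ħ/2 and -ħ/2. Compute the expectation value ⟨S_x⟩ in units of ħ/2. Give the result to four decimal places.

⟨σ_x⟩ = 2 Re(a* b)/(|a|²+|b|²) with a = 5, b = 4.
a* b = 20, so ⟨σ_x⟩ = 40/41.
⟨S_x⟩ = (ħ/2)·⟨σ_x⟩.

0.9756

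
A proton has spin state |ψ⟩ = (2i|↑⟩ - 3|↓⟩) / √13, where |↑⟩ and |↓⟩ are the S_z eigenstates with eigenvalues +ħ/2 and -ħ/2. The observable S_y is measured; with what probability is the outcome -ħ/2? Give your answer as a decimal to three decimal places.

0.038

|-y⟩ = (|↑⟩ - i|↓⟩)/√2, so ⟨-y|ψ⟩ = (-i) / (√2·√13).
P = |-i|² / 26 = 1/26.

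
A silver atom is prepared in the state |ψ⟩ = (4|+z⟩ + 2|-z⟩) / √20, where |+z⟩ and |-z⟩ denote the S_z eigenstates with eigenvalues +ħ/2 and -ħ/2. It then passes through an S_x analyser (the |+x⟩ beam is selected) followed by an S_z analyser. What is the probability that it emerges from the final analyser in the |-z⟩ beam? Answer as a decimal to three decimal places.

0.450

First analyser (S_x): P(|+x⟩) = |⟨+x|ψ⟩|² = 36/40.
After stage 1 the state is |+x⟩; P(|-z⟩) = |⟨-z|+x⟩|² = 1/2.
Joint probability = 36/40 × 1/2 = 0.450.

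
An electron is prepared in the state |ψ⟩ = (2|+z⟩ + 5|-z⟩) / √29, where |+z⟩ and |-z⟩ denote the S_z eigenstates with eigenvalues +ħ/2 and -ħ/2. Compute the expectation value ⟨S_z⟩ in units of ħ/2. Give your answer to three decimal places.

⟨σ_z⟩ = |a|² - |b|² divided by |a|²+|b|², with a, b the |+z⟩, |-z⟩ amplitudes.
= (4 - 25)/29 = -21/29.
⟨S_z⟩ = (ħ/2)·⟨σ_z⟩.

-0.724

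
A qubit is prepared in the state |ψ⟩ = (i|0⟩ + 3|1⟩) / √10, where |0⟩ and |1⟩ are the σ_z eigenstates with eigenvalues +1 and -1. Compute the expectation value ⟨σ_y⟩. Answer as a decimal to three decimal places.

⟨σ_y⟩ = 2 Im(a* b)/(|a|²+|b|²) with a = i, b = 3.
a* b = -3i, so ⟨σ_y⟩ = -6/10.

-0.600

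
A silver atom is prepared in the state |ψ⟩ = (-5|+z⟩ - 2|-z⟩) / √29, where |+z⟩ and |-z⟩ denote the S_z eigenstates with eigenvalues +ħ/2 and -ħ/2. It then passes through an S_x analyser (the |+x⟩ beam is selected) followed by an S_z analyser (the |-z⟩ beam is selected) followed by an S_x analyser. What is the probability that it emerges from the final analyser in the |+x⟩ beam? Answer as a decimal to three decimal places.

0.211

First analyser (S_x): P(|+x⟩) = |⟨+x|ψ⟩|² = 49/58.
After stage 1 the state is |+x⟩; P(|-z⟩) = |⟨-z|+x⟩|² = 1/2.
After stage 2 the state is |-z⟩; P(|+x⟩) = |⟨+x|-z⟩|² = 1/2.
Joint probability = 49/58 × 1/2 × 1/2 = 0.211.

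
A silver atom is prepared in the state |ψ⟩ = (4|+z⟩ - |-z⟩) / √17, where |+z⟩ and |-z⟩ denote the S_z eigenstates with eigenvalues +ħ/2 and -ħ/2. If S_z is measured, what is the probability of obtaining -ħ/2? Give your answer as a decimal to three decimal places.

0.059

The -ħ/2 outcome corresponds to |-z⟩. Its amplitude in |ψ⟩ is -1/√17.
P = |-1|² / 17 = 1/17.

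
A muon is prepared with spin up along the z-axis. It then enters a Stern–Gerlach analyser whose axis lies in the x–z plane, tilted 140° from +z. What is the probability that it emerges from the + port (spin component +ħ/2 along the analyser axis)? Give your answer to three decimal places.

For spin-½, the probability of finding spin-up along an axis at angle θ to the initial spin direction is cos²(θ/2); spin-down is sin²(θ/2).
θ = 140°, so P = cos²(70°) ≈ 0.117.

0.117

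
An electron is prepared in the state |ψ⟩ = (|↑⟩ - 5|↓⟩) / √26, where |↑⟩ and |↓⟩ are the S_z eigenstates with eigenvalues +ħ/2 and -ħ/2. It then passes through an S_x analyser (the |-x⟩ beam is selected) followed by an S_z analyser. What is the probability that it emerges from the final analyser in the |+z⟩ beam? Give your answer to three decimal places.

First analyser (S_x): P(|-x⟩) = |⟨-x|ψ⟩|² = 36/52.
After stage 1 the state is |-x⟩; P(|+z⟩) = |⟨+z|-x⟩|² = 1/2.
Joint probability = 36/52 × 1/2 = 0.346.

0.346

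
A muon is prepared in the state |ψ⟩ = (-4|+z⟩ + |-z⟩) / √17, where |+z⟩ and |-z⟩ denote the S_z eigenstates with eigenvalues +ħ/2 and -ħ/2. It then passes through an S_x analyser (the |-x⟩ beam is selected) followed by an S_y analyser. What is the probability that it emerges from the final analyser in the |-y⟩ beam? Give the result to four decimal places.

0.3676

First analyser (S_x): P(|-x⟩) = |⟨-x|ψ⟩|² = 25/34.
After stage 1 the state is |-x⟩; P(|-y⟩) = |⟨-y|-x⟩|² = 1/2.
Joint probability = 25/34 × 1/2 = 0.3676.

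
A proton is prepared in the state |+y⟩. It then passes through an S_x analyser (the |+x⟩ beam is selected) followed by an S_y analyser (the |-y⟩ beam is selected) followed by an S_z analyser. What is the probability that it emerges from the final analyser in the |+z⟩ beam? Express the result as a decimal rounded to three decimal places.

First analyser (S_x): from |+y⟩, P(|+x⟩) = 1/2.
After stage 1 the state is |+x⟩; P(|-y⟩) = |⟨-y|+x⟩|² = 1/2.
After stage 2 the state is |-y⟩; P(|+z⟩) = |⟨+z|-y⟩|² = 1/2.
Joint probability = 1/2 × 1/2 × 1/2 = 0.125.

0.125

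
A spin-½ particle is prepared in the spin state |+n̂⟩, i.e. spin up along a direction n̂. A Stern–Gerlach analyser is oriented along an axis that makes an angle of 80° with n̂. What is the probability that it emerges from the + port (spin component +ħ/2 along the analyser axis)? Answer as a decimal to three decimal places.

0.587

For spin-½, the probability of finding spin-up along an axis at angle θ to the initial spin direction is cos²(θ/2); spin-down is sin²(θ/2).
θ = 80°, so P = cos²(40°) ≈ 0.587.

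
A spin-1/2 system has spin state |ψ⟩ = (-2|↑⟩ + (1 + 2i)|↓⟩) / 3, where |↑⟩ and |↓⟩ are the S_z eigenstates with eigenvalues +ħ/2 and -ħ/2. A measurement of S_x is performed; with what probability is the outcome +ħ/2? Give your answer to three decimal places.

0.278

|+x⟩ = (|↑⟩ + |↓⟩)/√2, so ⟨+x|ψ⟩ = (-1 + 2i) / (√2·3).
P = |-1 + 2i|² / 18 = 5/18.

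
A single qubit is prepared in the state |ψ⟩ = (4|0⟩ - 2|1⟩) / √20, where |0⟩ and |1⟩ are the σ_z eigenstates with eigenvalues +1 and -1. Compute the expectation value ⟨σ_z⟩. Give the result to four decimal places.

0.6000

⟨σ_z⟩ = |a|² - |b|² divided by |a|²+|b|², with a, b the |0⟩, |1⟩ amplitudes.
= (16 - 4)/20 = 12/20.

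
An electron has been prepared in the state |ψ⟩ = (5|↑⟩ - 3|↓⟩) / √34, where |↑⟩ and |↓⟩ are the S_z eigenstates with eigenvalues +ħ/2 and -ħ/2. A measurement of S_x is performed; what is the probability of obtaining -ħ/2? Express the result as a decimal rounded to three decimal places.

0.941

|-x⟩ = (|↑⟩ - |↓⟩)/√2, so ⟨-x|ψ⟩ = (8) / (√2·√34).
P = |8|² / 68 = 64/68.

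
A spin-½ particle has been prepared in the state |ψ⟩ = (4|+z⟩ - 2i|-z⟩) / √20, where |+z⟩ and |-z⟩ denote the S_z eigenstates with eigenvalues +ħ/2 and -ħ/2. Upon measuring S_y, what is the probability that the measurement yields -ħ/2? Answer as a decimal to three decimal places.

|-y⟩ = (|+z⟩ - i|-z⟩)/√2, so ⟨-y|ψ⟩ = (6) / (√2·√20).
P = |6|² / 40 = 36/40.

0.900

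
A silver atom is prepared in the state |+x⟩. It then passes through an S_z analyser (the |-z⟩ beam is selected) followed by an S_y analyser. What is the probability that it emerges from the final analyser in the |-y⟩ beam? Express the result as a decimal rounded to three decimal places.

0.250

First analyser (S_z): from |+x⟩, P(|-z⟩) = 1/2.
After stage 1 the state is |-z⟩; P(|-y⟩) = |⟨-y|-z⟩|² = 1/2.
Joint probability = 1/2 × 1/2 = 0.250.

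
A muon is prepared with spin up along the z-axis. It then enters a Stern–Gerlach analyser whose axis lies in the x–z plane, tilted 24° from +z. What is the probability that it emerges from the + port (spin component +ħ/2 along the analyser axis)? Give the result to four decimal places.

For spin-½, the probability of finding spin-up along an axis at angle θ to the initial spin direction is cos²(θ/2); spin-down is sin²(θ/2).
θ = 24°, so P = cos²(12°) ≈ 0.9568.

0.9568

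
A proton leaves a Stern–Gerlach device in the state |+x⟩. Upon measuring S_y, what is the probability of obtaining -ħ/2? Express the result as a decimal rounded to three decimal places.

0.500

In the S_z basis, |+x⟩ = (|↑⟩ + |↓⟩)/√2 and |-y⟩ = (|↑⟩ - i|↓⟩)/√2.
|⟨-y|+x⟩|² = 1/2.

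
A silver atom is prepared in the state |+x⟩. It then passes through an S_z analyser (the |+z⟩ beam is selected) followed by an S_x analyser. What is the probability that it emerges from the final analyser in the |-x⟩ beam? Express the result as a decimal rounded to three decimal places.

0.250

First analyser (S_z): from |+x⟩, P(|+z⟩) = 1/2.
After stage 1 the state is |+z⟩; P(|-x⟩) = |⟨-x|+z⟩|² = 1/2.
Joint probability = 1/2 × 1/2 = 0.250.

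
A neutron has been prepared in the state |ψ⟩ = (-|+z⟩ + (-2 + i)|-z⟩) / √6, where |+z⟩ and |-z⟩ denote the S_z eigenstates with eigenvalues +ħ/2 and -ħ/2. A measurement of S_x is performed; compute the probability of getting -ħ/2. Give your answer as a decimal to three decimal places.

0.167

|-x⟩ = (|+z⟩ - |-z⟩)/√2, so ⟨-x|ψ⟩ = (1 - i) / (√2·√6).
P = |1 - i|² / 12 = 2/12.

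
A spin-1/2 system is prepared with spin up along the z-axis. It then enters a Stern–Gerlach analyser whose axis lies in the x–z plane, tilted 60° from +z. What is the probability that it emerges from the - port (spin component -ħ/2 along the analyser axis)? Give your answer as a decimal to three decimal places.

0.250

For spin-½, the probability of finding spin-up along an axis at angle θ to the initial spin direction is cos²(θ/2); spin-down is sin²(θ/2).
θ = 60°, so P = sin²(30°) ≈ 0.250.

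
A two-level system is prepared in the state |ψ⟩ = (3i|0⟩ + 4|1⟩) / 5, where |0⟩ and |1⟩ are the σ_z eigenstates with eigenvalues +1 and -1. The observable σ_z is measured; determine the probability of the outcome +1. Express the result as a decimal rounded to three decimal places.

0.360

The +1 outcome corresponds to |0⟩. Its amplitude in |ψ⟩ is 3i/5.
P = |3i|² / 25 = 9/25.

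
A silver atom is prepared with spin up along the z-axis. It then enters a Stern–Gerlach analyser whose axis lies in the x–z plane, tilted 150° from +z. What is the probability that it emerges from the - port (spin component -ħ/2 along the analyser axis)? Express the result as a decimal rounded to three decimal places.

For spin-½, the probability of finding spin-up along an axis at angle θ to the initial spin direction is cos²(θ/2); spin-down is sin²(θ/2).
θ = 150°, so P = sin²(75°) ≈ 0.933.

0.933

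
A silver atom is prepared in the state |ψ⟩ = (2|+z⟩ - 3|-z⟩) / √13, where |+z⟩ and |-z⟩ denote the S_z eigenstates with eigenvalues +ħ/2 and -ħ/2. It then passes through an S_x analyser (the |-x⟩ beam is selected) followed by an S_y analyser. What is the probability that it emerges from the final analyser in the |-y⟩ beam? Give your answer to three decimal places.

First analyser (S_x): P(|-x⟩) = |⟨-x|ψ⟩|² = 25/26.
After stage 1 the state is |-x⟩; P(|-y⟩) = |⟨-y|-x⟩|² = 1/2.
Joint probability = 25/26 × 1/2 = 0.481.

0.481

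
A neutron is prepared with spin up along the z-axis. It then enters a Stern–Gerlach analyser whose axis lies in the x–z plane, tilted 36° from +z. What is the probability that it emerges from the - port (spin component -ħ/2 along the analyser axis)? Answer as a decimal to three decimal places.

For spin-½, the probability of finding spin-up along an axis at angle θ to the initial spin direction is cos²(θ/2); spin-down is sin²(θ/2).
θ = 36°, so P = sin²(18°) ≈ 0.095.

0.095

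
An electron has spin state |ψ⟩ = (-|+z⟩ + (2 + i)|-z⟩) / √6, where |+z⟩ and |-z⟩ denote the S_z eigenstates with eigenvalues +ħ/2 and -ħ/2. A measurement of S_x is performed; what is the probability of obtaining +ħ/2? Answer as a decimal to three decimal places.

|+x⟩ = (|+z⟩ + |-z⟩)/√2, so ⟨+x|ψ⟩ = (1 + i) / (√2·√6).
P = |1 + i|² / 12 = 2/12.

0.167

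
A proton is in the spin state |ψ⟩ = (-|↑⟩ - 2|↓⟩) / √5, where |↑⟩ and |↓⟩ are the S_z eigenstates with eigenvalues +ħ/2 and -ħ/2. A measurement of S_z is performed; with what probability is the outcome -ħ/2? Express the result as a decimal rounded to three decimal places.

The -ħ/2 outcome corresponds to |↓⟩. Its amplitude in |ψ⟩ is -2/√5.
P = |-2|² / 5 = 4/5.

0.800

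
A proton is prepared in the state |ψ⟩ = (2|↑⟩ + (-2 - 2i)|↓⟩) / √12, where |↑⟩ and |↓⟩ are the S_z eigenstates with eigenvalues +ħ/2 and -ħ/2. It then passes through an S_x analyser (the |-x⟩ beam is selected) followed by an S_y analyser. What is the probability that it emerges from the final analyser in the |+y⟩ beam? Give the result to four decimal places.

0.4167

First analyser (S_x): P(|-x⟩) = |⟨-x|ψ⟩|² = 20/24.
After stage 1 the state is |-x⟩; P(|+y⟩) = |⟨+y|-x⟩|² = 1/2.
Joint probability = 20/24 × 1/2 = 0.4167.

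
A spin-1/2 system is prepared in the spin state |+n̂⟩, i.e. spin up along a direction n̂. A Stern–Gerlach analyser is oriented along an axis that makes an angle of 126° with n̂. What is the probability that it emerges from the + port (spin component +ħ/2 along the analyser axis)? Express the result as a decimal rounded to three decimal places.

0.206

For spin-½, the probability of finding spin-up along an axis at angle θ to the initial spin direction is cos²(θ/2); spin-down is sin²(θ/2).
θ = 126°, so P = cos²(63°) ≈ 0.206.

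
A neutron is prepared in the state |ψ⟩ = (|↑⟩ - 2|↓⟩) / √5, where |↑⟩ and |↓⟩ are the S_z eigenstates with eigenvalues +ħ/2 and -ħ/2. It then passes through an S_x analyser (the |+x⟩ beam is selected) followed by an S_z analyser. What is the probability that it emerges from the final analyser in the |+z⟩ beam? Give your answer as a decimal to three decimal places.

First analyser (S_x): P(|+x⟩) = |⟨+x|ψ⟩|² = 1/10.
After stage 1 the state is |+x⟩; P(|+z⟩) = |⟨+z|+x⟩|² = 1/2.
Joint probability = 1/10 × 1/2 = 0.050.

0.050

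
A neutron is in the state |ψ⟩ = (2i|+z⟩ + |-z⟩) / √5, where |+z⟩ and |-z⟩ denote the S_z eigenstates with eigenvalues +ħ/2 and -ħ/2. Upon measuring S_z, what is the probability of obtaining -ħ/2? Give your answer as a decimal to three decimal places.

The -ħ/2 outcome corresponds to |-z⟩. Its amplitude in |ψ⟩ is 1/√5.
P = |1|² / 5 = 1/5.

0.200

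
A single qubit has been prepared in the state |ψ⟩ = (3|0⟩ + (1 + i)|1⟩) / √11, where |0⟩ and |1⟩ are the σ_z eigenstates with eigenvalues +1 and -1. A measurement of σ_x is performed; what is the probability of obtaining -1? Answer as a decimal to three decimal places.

0.227

|-x⟩ = (|0⟩ - |1⟩)/√2, so ⟨-x|ψ⟩ = (2 - i) / (√2·√11).
P = |2 - i|² / 22 = 5/22.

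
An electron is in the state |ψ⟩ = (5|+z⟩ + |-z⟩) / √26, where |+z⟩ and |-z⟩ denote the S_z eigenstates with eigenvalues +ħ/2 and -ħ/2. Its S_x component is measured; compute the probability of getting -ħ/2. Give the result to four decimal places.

0.3077

|-x⟩ = (|+z⟩ - |-z⟩)/√2, so ⟨-x|ψ⟩ = (4) / (√2·√26).
P = |4|² / 52 = 16/52.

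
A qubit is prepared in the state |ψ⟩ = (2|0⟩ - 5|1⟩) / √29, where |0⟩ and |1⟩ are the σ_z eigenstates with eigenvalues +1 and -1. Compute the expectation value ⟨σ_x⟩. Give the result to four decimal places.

⟨σ_x⟩ = 2 Re(a* b)/(|a|²+|b|²) with a = 2, b = -5.
a* b = -10, so ⟨σ_x⟩ = -20/29.

-0.6897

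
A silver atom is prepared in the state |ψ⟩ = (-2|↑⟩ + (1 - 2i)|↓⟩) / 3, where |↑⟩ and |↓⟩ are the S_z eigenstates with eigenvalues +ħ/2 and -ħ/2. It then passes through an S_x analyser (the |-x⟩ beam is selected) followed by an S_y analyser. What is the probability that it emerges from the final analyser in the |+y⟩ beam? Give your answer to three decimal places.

First analyser (S_x): P(|-x⟩) = |⟨-x|ψ⟩|² = 13/18.
After stage 1 the state is |-x⟩; P(|+y⟩) = |⟨+y|-x⟩|² = 1/2.
Joint probability = 13/18 × 1/2 = 0.361.

0.361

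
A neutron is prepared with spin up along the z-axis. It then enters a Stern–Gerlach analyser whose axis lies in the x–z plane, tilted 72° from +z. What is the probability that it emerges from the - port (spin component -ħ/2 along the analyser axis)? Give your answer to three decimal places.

0.345

For spin-½, the probability of finding spin-up along an axis at angle θ to the initial spin direction is cos²(θ/2); spin-down is sin²(θ/2).
θ = 72°, so P = sin²(36°) ≈ 0.345.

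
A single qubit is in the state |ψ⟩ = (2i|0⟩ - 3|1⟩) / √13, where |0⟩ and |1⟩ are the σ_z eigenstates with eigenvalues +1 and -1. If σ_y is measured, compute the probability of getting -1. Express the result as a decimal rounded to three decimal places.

0.038

|-y⟩ = (|0⟩ - i|1⟩)/√2, so ⟨-y|ψ⟩ = (-i) / (√2·√13).
P = |-i|² / 26 = 1/26.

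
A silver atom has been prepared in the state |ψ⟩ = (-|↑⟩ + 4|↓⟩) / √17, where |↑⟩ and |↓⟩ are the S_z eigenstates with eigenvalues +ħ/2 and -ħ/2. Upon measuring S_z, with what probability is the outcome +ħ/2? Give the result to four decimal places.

0.0588

The +ħ/2 outcome corresponds to |↑⟩. Its amplitude in |ψ⟩ is -1/√17.
P = |-1|² / 17 = 1/17.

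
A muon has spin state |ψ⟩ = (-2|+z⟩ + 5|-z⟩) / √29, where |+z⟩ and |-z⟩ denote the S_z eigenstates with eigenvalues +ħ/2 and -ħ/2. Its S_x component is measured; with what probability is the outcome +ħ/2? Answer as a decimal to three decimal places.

0.155

|+x⟩ = (|+z⟩ + |-z⟩)/√2, so ⟨+x|ψ⟩ = (3) / (√2·√29).
P = |3|² / 58 = 9/58.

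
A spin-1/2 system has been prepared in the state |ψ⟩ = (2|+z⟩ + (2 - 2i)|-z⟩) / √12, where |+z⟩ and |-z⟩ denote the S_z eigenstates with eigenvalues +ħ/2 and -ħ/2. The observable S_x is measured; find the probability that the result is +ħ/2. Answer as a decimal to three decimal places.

|+x⟩ = (|+z⟩ + |-z⟩)/√2, so ⟨+x|ψ⟩ = (4 - 2i) / (√2·√12).
P = |4 - 2i|² / 24 = 20/24.

0.833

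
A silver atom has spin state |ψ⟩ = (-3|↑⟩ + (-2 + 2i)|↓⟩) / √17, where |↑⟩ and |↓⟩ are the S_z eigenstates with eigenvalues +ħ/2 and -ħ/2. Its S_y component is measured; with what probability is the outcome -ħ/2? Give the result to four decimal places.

0.8529

|-y⟩ = (|↑⟩ - i|↓⟩)/√2, so ⟨-y|ψ⟩ = (-5 - 2i) / (√2·√17).
P = |-5 - 2i|² / 34 = 29/34.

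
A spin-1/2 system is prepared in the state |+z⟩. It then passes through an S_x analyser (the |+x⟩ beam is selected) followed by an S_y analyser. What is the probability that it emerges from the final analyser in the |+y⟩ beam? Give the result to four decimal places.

0.2500

First analyser (S_x): from |+z⟩, P(|+x⟩) = 1/2.
After stage 1 the state is |+x⟩; P(|+y⟩) = |⟨+y|+x⟩|² = 1/2.
Joint probability = 1/2 × 1/2 = 0.2500.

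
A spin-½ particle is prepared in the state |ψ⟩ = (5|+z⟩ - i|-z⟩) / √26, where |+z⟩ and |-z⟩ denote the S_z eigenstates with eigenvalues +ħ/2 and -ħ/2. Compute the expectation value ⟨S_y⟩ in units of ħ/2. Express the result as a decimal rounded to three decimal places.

-0.385

⟨σ_y⟩ = 2 Im(a* b)/(|a|²+|b|²) with a = 5, b = -i.
a* b = -5i, so ⟨σ_y⟩ = -10/26.
⟨S_y⟩ = (ħ/2)·⟨σ_y⟩.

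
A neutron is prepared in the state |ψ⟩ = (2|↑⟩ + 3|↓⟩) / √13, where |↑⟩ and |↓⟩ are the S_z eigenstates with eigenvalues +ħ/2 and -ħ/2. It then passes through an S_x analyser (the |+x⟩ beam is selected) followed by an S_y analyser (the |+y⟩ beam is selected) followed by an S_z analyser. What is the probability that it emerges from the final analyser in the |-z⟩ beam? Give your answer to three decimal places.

First analyser (S_x): P(|+x⟩) = |⟨+x|ψ⟩|² = 25/26.
After stage 1 the state is |+x⟩; P(|+y⟩) = |⟨+y|+x⟩|² = 1/2.
After stage 2 the state is |+y⟩; P(|-z⟩) = |⟨-z|+y⟩|² = 1/2.
Joint probability = 25/26 × 1/2 × 1/2 = 0.240.

0.240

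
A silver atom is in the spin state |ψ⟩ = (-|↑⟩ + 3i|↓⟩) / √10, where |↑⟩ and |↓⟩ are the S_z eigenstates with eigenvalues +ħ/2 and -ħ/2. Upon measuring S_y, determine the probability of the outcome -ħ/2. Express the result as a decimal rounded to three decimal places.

|-y⟩ = (|↑⟩ - i|↓⟩)/√2, so ⟨-y|ψ⟩ = (-4) / (√2·√10).
P = |-4|² / 20 = 16/20.

0.800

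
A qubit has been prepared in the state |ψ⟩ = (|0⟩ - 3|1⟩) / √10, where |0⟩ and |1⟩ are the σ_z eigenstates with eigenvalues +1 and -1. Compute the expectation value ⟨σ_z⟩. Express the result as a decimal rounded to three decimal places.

-0.800

⟨σ_z⟩ = |a|² - |b|² divided by |a|²+|b|², with a, b the |0⟩, |1⟩ amplitudes.
= (1 - 9)/10 = -8/10.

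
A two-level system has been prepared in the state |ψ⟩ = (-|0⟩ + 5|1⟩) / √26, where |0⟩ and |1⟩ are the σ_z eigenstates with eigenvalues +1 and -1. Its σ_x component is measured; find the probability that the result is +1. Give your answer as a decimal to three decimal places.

|+x⟩ = (|0⟩ + |1⟩)/√2, so ⟨+x|ψ⟩ = (4) / (√2·√26).
P = |4|² / 52 = 16/52.

0.308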